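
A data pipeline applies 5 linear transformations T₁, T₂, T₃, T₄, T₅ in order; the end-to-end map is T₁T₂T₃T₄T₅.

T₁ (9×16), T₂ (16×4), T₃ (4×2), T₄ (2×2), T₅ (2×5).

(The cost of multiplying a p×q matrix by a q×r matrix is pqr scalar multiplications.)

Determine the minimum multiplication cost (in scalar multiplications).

522

Adjacent pairs: T₁T₂ = 9·16·4 = 576; T₂T₃ = 16·4·2 = 128; T₃T₄ = 4·2·2 = 16; T₄T₅ = 2·2·5 = 20.
Length 3: T₁..T₃: k=1: 0+128+9·16·2=416; k=2: 576+0+9·4·2=648 → min 416 | T₂..T₄: k=2: 0+16+16·4·2=144; k=3: 128+0+16·2·2=192 → min 144 | T₃..T₅: k=3: 0+20+4·2·5=60; k=4: 16+0+4·2·5=56 → min 56.
Length 4: T₁..T₄: k=1: 0+144+9·16·2=432; k=2: 576+16+9·4·2=664; k=3: 416+0+9·2·2=452 → min 432 | T₂..T₅: k=2: 0+56+16·4·5=376; k=3: 128+20+16·2·5=308; k=4: 144+0+16·2·5=304 → min 304.
Length 5: T₁..T₅: k=1: 0+304+9·16·5=1024; k=2: 576+56+9·4·5=812; k=3: 416+20+9·2·5=526; k=4: 432+0+9·2·5=522 → min 522.
Optimal order: ((T₁(T₂(T₃T₄)))T₅) with cost 522.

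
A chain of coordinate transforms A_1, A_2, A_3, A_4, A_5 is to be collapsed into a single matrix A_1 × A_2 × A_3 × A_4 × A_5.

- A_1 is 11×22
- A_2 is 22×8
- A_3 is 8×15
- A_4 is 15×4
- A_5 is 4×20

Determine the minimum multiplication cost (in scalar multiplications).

3032

Adjacent pairs: A_1A_2 = 11·22·8 = 1936; A_2A_3 = 22·8·15 = 2640; A_3A_4 = 8·15·4 = 480; A_4A_5 = 15·4·20 = 1200.
Length 3: A_1..A_3: k=1: 0+2640+11·22·15=6270; k=2: 1936+0+11·8·15=3256 → min 3256 | A_2..A_4: k=2: 0+480+22·8·4=1184; k=3: 2640+0+22·15·4=3960 → min 1184 | A_3..A_5: k=3: 0+1200+8·15·20=3600; k=4: 480+0+8·4·20=1120 → min 1120.
Length 4: A_1..A_4: k=1: 0+1184+11·22·4=2152; k=2: 1936+480+11·8·4=2768; k=3: 3256+0+11·15·4=3916 → min 2152 | A_2..A_5: k=2: 0+1120+22·8·20=4640; k=3: 2640+1200+22·15·20=10440; k=4: 1184+0+22·4·20=2944 → min 2944.
Length 5: A_1..A_5: k=1: 0+2944+11·22·20=7784; k=2: 1936+1120+11·8·20=4816; k=3: 3256+1200+11·15·20=7756; k=4: 2152+0+11·4·20=3032 → min 3032.
Optimal order: ((A_1 × (A_2 × (A_3 × A_4))) × A_5) with cost 3032.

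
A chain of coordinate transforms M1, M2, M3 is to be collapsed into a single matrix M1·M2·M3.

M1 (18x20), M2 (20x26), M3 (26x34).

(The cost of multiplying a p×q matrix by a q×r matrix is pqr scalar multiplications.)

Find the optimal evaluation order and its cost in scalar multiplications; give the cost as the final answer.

(M1·(M2·M3)): cost 29920.
((M1·M2)·M3): cost 25272.
Optimal: ((M1·M2)·M3) with cost 25272.

25272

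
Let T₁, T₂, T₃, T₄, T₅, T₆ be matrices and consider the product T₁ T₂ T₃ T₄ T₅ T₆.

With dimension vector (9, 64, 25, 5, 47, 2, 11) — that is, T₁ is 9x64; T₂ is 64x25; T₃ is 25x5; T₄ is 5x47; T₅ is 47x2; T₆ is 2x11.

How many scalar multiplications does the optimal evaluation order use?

Adjacent pairs: T₁T₂ = 9·64·25 = 14400; T₂T₃ = 64·25·5 = 8000; T₃T₄ = 25·5·47 = 5875; T₄T₅ = 5·47·2 = 470; T₅T₆ = 47·2·11 = 1034.
Length 3: T₁..T₃: k=1: 0+8000+9·64·5=10880; k=2: 14400+0+9·25·5=15525 → min 10880 | T₂..T₄: k=2: 0+5875+64·25·47=81075; k=3: 8000+0+64·5·47=23040 → min 23040 | T₃..T₅: k=3: 0+470+25·5·2=720; k=4: 5875+0+25·47·2=8225 → min 720 | T₄..T₆: k=4: 0+1034+5·47·11=3619; k=5: 470+0+5·2·11=580 → min 580.
Length 4: T₁..T₄: k=1: 0+23040+9·64·47=50112; k=2: 14400+5875+9·25·47=30850; k=3: 10880+0+9·5·47=12995 → min 12995 | T₂..T₅: k=2: 0+720+64·25·2=3920; k=3: 8000+470+64·5·2=9110; k=4: 23040+0+64·47·2=29056 → min 3920 | T₃..T₆: k=3: 0+580+25·5·11=1955; k=4: 5875+1034+25·47·11=19834; k=5: 720+0+25·2·11=1270 → min 1270.
Length 5: T₁..T₅: k=1: 0+3920+9·64·2=5072; k=2: 14400+720+9·25·2=15570; k=3: 10880+470+9·5·2=11440; k=4: 12995+0+9·47·2=13841 → min 5072 | T₂..T₆: k=2: 0+1270+64·25·11=18870; k=3: 8000+580+64·5·11=12100; k=4: 23040+1034+64·47·11=57162; k=5: 3920+0+64·2·11=5328 → min 5328.
Length 6: T₁..T₆: k=1: 0+5328+9·64·11=11664; k=2: 14400+1270+9·25·11=18145; k=3: 10880+580+9·5·11=11955; k=4: 12995+1034+9·47·11=18682; k=5: 5072+0+9·2·11=5270 → min 5270.
Optimal order: ((T₁ (T₂ (T₃ (T₄ T₅)))) T₆) with cost 5270.

5270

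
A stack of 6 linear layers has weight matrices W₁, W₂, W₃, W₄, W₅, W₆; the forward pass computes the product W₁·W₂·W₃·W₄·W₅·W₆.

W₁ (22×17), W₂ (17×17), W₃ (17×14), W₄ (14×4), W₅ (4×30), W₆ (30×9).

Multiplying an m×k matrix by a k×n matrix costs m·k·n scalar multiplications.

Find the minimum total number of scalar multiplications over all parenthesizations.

5476

Adjacent pairs: W₁W₂ = 22·17·17 = 6358; W₂W₃ = 17·17·14 = 4046; W₃W₄ = 17·14·4 = 952; W₄W₅ = 14·4·30 = 1680; W₅W₆ = 4·30·9 = 1080.
Length 3: W₁..W₃: k=1: 0+4046+22·17·14=9282; k=2: 6358+0+22·17·14=11594 → min 9282 | W₂..W₄: k=2: 0+952+17·17·4=2108; k=3: 4046+0+17·14·4=4998 → min 2108 | W₃..W₅: k=3: 0+1680+17·14·30=8820; k=4: 952+0+17·4·30=2992 → min 2992 | W₄..W₆: k=4: 0+1080+14·4·9=1584; k=5: 1680+0+14·30·9=5460 → min 1584.
Length 4: W₁..W₄: k=1: 0+2108+22·17·4=3604; k=2: 6358+952+22·17·4=8806; k=3: 9282+0+22·14·4=10514 → min 3604 | W₂..W₅: k=2: 0+2992+17·17·30=11662; k=3: 4046+1680+17·14·30=12866; k=4: 2108+0+17·4·30=4148 → min 4148 | W₃..W₆: k=3: 0+1584+17·14·9=3726; k=4: 952+1080+17·4·9=2644; k=5: 2992+0+17·30·9=7582 → min 2644.
Length 5: W₁..W₅: k=1: 0+4148+22·17·30=15368; k=2: 6358+2992+22·17·30=20570; k=3: 9282+1680+22·14·30=20202; k=4: 3604+0+22·4·30=6244 → min 6244 | W₂..W₆: k=2: 0+2644+17·17·9=5245; k=3: 4046+1584+17·14·9=7772; k=4: 2108+1080+17·4·9=3800; k=5: 4148+0+17·30·9=8738 → min 3800.
Length 6: W₁..W₆: k=1: 0+3800+22·17·9=7166; k=2: 6358+2644+22·17·9=12368; k=3: 9282+1584+22·14·9=13638; k=4: 3604+1080+22·4·9=5476; k=5: 6244+0+22·30·9=12184 → min 5476.
Optimal order: ((W₁·(W₂·(W₃·W₄)))·(W₅·W₆)) with cost 5476.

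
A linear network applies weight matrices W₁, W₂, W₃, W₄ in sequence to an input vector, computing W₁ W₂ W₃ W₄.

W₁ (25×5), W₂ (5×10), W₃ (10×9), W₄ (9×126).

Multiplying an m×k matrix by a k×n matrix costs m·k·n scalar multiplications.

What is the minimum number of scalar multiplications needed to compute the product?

Adjacent pairs: W₁W₂ = 25·5·10 = 1250; W₂W₃ = 5·10·9 = 450; W₃W₄ = 10·9·126 = 11340.
Length 3: W₁..W₃: k=1: 0+450+25·5·9=1575; k=2: 1250+0+25·10·9=3500 → min 1575 | W₂..W₄: k=2: 0+11340+5·10·126=17640; k=3: 450+0+5·9·126=6120 → min 6120.
Length 4: W₁..W₄: k=1: 0+6120+25·5·126=21870; k=2: 1250+11340+25·10·126=44090; k=3: 1575+0+25·9·126=29925 → min 21870.
Optimal order: (W₁ ((W₂ W₃) W₄)) with cost 21870.

21870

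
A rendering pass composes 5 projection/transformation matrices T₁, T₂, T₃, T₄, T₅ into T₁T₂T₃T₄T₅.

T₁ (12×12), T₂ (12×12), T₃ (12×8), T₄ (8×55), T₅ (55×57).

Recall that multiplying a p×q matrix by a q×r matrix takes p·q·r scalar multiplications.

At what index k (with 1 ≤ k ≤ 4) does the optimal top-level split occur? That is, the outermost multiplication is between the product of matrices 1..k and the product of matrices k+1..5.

Adjacent pairs: T₁T₂ = 12·12·12 = 1728; T₂T₃ = 12·12·8 = 1152; T₃T₄ = 12·8·55 = 5280; T₄T₅ = 8·55·57 = 25080.
Length 3: T₁..T₃: k=1: 0+1152+12·12·8=2304; k=2: 1728+0+12·12·8=2880 → min 2304 | T₂..T₄: k=2: 0+5280+12·12·55=13200; k=3: 1152+0+12·8·55=6432 → min 6432 | T₃..T₅: k=3: 0+25080+12·8·57=30552; k=4: 5280+0+12·55·57=42900 → min 30552.
Length 4: T₁..T₄: k=1: 0+6432+12·12·55=14352; k=2: 1728+5280+12·12·55=14928; k=3: 2304+0+12·8·55=7584 → min 7584 | T₂..T₅: k=2: 0+30552+12·12·57=38760; k=3: 1152+25080+12·8·57=31704; k=4: 6432+0+12·55·57=44052 → min 31704.
Top-level splits: k=1: (T₁..T₁)·(T₂..T₅) → 0+31704+12·12·57 = 39912; k=2: (T₁..T₂)·(T₃..T₅) → 1728+30552+12·12·57 = 40488; k=3: (T₁..T₃)·(T₄..T₅) → 2304+25080+12·8·57 = 32856; k=4: (T₁..T₄)·(T₅..T₅) → 7584+0+12·55·57 = 45204.
Best split is after T₃, i.e. k = 3.

3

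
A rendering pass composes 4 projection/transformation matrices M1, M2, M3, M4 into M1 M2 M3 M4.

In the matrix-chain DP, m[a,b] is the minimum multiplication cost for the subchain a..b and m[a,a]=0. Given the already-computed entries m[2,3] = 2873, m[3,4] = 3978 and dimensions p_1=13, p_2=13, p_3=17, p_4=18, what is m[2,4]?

6851

m[2,4] = min over k∈[2,3] of m[2,k]+m[k+1,4]+p_{1}·p_k·p_{4}.
k=2: 0 + 3978 + 13·13·18 = 7020; k=3: 2873 + 0 + 13·17·18 = 6851.
Minimum: 6851 at k=3.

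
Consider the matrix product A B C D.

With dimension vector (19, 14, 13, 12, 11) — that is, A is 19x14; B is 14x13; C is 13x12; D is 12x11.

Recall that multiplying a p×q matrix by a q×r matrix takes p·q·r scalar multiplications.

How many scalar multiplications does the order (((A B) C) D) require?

8930

(A B): 19×14 by 14×13 → 19×13, cost 19·14·13 = 3458
((A B) C): 19×13 by 13×12 → 19×12, cost 19·13·12 = 2964; cumulative 6422
(((A B) C) D): 19×12 by 12×11 → 19×11, cost 19·12·11 = 2508; cumulative 8930
Total: 8930 scalar multiplications.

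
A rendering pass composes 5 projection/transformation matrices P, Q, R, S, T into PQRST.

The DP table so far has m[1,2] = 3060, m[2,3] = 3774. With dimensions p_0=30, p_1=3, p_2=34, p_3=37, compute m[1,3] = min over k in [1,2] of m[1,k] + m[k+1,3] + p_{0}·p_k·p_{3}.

m[1,3] = min over k∈[1,2] of m[1,k]+m[k+1,3]+p_{0}·p_k·p_{3}.
k=1: 0 + 3774 + 30·3·37 = 7104; k=2: 3060 + 0 + 30·34·37 = 40800.
Minimum: 7104 at k=1.

7104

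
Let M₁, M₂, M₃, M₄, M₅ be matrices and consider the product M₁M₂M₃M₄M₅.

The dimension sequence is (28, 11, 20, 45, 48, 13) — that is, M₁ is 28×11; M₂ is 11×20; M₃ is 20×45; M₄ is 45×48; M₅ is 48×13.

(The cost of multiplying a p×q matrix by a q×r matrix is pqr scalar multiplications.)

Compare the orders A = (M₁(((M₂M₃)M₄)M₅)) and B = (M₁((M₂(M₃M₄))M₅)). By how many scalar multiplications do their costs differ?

Order A = (M₁(((M₂M₃)M₄)M₅)): (M₂M₃): 11×20 by 20×45 → 11×45, cost 11·20·45 = 9900; ((M₂M₃)M₄): 11×45 by 45×48 → 11×48, cost 11·45·48 = 23760; cumulative 33660; (((M₂M₃)M₄)M₅): 11×48 by 48×13 → 11×13, cost 11·48·13 = 6864; cumulative 40524; (M₁(((M₂M₃)M₄)M₅)): 28×11 by 11×13 → 28×13, cost 28·11·13 = 4004; cumulative 44528. Total 44528.
Order B = (M₁((M₂(M₃M₄))M₅)): (M₃M₄): 20×45 by 45×48 → 20×48, cost 20·45·48 = 43200; (M₂(M₃M₄)): 11×20 by 20×48 → 11×48, cost 11·20·48 = 10560; cumulative 53760; ((M₂(M₃M₄))M₅): 11×48 by 48×13 → 11×13, cost 11·48·13 = 6864; cumulative 60624; (M₁((M₂(M₃M₄))M₅)): 28×11 by 11×13 → 28×13, cost 28·11·13 = 4004; cumulative 64628. Total 64628.
Difference: |44528 − 64628| = 20100.

20100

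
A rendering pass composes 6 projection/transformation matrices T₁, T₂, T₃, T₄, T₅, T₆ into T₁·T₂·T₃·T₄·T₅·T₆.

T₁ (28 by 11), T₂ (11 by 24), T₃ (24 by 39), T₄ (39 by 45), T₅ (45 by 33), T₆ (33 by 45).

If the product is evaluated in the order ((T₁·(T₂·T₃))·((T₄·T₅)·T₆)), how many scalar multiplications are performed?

187278

(T₂·T₃): 11×24 by 24×39 → 11×39, cost 11·24·39 = 10296
(T₁·(T₂·T₃)): 28×11 by 11×39 → 28×39, cost 28·11·39 = 12012; cumulative 22308
(T₄·T₅): 39×45 by 45×33 → 39×33, cost 39·45·33 = 57915
((T₄·T₅)·T₆): 39×33 by 33×45 → 39×45, cost 39·33·45 = 57915; cumulative 115830
((T₁·(T₂·T₃))·((T₄·T₅)·T₆)): 28×39 by 39×45 → 28×45, cost 28·39·45 = 49140; cumulative 187278
Total: 187278 scalar multiplications.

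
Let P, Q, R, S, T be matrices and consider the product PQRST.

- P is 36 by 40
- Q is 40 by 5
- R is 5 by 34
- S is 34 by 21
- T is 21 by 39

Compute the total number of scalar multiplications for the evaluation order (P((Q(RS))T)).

(RS): 5×34 by 34×21 → 5×21, cost 5·34·21 = 3570
(Q(RS)): 40×5 by 5×21 → 40×21, cost 40·5·21 = 4200; cumulative 7770
((Q(RS))T): 40×21 by 21×39 → 40×39, cost 40·21·39 = 32760; cumulative 40530
(P((Q(RS))T)): 36×40 by 40×39 → 36×39, cost 36·40·39 = 56160; cumulative 96690
Total: 96690 scalar multiplications.

96690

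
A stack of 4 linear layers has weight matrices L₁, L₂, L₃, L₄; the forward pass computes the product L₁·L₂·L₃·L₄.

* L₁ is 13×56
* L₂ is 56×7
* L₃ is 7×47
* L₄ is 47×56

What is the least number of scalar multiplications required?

28616

Adjacent pairs: L₁L₂ = 13·56·7 = 5096; L₂L₃ = 56·7·47 = 18424; L₃L₄ = 7·47·56 = 18424.
Length 3: L₁..L₃: k=1: 0+18424+13·56·47=52640; k=2: 5096+0+13·7·47=9373 → min 9373 | L₂..L₄: k=2: 0+18424+56·7·56=40376; k=3: 18424+0+56·47·56=165816 → min 40376.
Length 4: L₁..L₄: k=1: 0+40376+13·56·56=81144; k=2: 5096+18424+13·7·56=28616; k=3: 9373+0+13·47·56=43589 → min 28616.
Optimal order: ((L₁·L₂)·(L₃·L₄)) with cost 28616.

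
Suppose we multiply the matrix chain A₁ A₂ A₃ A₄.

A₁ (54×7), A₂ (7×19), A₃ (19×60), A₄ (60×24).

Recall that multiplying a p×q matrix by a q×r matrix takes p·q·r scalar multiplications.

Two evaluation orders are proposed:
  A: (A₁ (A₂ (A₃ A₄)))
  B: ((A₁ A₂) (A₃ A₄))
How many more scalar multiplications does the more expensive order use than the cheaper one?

Order A = (A₁ (A₂ (A₃ A₄))): (A₃ A₄): 19×60 by 60×24 → 19×24, cost 19·60·24 = 27360; (A₂ (A₃ A₄)): 7×19 by 19×24 → 7×24, cost 7·19·24 = 3192; cumulative 30552; (A₁ (A₂ (A₃ A₄))): 54×7 by 7×24 → 54×24, cost 54·7·24 = 9072; cumulative 39624. Total 39624.
Order B = ((A₁ A₂) (A₃ A₄)): (A₁ A₂): 54×7 by 7×19 → 54×19, cost 54·7·19 = 7182; (A₃ A₄): 19×60 by 60×24 → 19×24, cost 19·60·24 = 27360; ((A₁ A₂) (A₃ A₄)): 54×19 by 19×24 → 54×24, cost 54·19·24 = 24624; cumulative 59166. Total 59166.
Difference: |39624 − 59166| = 19542.

19542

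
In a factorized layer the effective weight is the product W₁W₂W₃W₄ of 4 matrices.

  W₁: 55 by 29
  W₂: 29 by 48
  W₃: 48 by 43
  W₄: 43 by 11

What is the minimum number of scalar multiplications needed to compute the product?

55561

Adjacent pairs: W₁W₂ = 55·29·48 = 76560; W₂W₃ = 29·48·43 = 59856; W₃W₄ = 48·43·11 = 22704.
Length 3: W₁..W₃: k=1: 0+59856+55·29·43=128441; k=2: 76560+0+55·48·43=190080 → min 128441 | W₂..W₄: k=2: 0+22704+29·48·11=38016; k=3: 59856+0+29·43·11=73573 → min 38016.
Length 4: W₁..W₄: k=1: 0+38016+55·29·11=55561; k=2: 76560+22704+55·48·11=128304; k=3: 128441+0+55·43·11=154456 → min 55561.
Optimal order: (W₁(W₂(W₃W₄))) with cost 55561.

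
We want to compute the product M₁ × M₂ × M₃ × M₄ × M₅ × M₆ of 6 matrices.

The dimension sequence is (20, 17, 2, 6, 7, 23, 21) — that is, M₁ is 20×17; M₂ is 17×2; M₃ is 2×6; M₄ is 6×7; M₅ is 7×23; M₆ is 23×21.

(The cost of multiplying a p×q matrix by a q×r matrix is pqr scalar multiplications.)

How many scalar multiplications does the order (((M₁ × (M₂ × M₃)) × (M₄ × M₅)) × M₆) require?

(M₂ × M₃): 17×2 by 2×6 → 17×6, cost 17·2·6 = 204
(M₁ × (M₂ × M₃)): 20×17 by 17×6 → 20×6, cost 20·17·6 = 2040; cumulative 2244
(M₄ × M₅): 6×7 by 7×23 → 6×23, cost 6·7·23 = 966
((M₁ × (M₂ × M₃)) × (M₄ × M₅)): 20×6 by 6×23 → 20×23, cost 20·6·23 = 2760; cumulative 5970
(((M₁ × (M₂ × M₃)) × (M₄ × M₅)) × M₆): 20×23 by 23×21 → 20×21, cost 20·23·21 = 9660; cumulative 15630
Total: 15630 scalar multiplications.

15630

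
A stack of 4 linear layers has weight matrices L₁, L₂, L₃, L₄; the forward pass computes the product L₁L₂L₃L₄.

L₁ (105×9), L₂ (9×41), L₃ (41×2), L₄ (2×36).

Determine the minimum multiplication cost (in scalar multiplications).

Adjacent pairs: L₁L₂ = 105·9·41 = 38745; L₂L₃ = 9·41·2 = 738; L₃L₄ = 41·2·36 = 2952.
Length 3: L₁..L₃: k=1: 0+738+105·9·2=2628; k=2: 38745+0+105·41·2=47355 → min 2628 | L₂..L₄: k=2: 0+2952+9·41·36=16236; k=3: 738+0+9·2·36=1386 → min 1386.
Length 4: L₁..L₄: k=1: 0+1386+105·9·36=35406; k=2: 38745+2952+105·41·36=196677; k=3: 2628+0+105·2·36=10188 → min 10188.
Optimal order: ((L₁(L₂L₃))L₄) with cost 10188.

10188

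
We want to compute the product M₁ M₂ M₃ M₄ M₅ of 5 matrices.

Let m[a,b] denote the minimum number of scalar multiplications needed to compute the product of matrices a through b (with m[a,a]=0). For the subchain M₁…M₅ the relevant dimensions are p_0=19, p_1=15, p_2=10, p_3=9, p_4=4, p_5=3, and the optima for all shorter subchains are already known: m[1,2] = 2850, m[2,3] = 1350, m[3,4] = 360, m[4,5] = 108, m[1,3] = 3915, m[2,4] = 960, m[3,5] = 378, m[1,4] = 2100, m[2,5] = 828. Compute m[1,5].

1683

m[1,5] = min over k∈[1,4] of m[1,k]+m[k+1,5]+p_{0}·p_k·p_{5}.
k=1: 0 + 828 + 19·15·3 = 1683; k=2: 2850 + 378 + 19·10·3 = 3798; k=3: 3915 + 108 + 19·9·3 = 4536; k=4: 2100 + 0 + 19·4·3 = 2328.
Minimum: 1683 at k=1.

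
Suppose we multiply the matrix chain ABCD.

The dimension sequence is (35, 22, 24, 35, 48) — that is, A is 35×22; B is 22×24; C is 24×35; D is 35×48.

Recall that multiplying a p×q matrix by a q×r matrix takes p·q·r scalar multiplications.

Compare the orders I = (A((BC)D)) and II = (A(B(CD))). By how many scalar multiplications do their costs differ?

10224

Order I = (A((BC)D)): (BC): 22×24 by 24×35 → 22×35, cost 22·24·35 = 18480; ((BC)D): 22×35 by 35×48 → 22×48, cost 22·35·48 = 36960; cumulative 55440; (A((BC)D)): 35×22 by 22×48 → 35×48, cost 35·22·48 = 36960; cumulative 92400. Total 92400.
Order II = (A(B(CD))): (CD): 24×35 by 35×48 → 24×48, cost 24·35·48 = 40320; (B(CD)): 22×24 by 24×48 → 22×48, cost 22·24·48 = 25344; cumulative 65664; (A(B(CD))): 35×22 by 22×48 → 35×48, cost 35·22·48 = 36960; cumulative 102624. Total 102624.
Difference: |92400 − 102624| = 10224.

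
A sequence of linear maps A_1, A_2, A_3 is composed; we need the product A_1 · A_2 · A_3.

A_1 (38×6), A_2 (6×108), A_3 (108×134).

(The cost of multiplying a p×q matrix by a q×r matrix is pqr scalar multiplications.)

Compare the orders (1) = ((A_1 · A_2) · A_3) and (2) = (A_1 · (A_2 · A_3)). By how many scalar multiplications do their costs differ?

457176

Order (1) = ((A_1 · A_2) · A_3): (A_1 · A_2): 38×6 by 6×108 → 38×108, cost 38·6·108 = 24624; ((A_1 · A_2) · A_3): 38×108 by 108×134 → 38×134, cost 38·108·134 = 549936; cumulative 574560. Total 574560.
Order (2) = (A_1 · (A_2 · A_3)): (A_2 · A_3): 6×108 by 108×134 → 6×134, cost 6·108·134 = 86832; (A_1 · (A_2 · A_3)): 38×6 by 6×134 → 38×134, cost 38·6·134 = 30552; cumulative 117384. Total 117384.
Difference: |574560 − 117384| = 457176.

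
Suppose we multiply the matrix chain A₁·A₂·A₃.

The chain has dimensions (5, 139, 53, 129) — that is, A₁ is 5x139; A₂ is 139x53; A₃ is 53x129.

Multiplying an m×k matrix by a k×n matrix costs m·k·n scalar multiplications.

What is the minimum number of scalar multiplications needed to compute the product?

Order (A₁·(A₂·A₃)): (A₂·A₃): 139×53 by 53×129 → 139×129, cost 139·53·129 = 950343; (A₁·(A₂·A₃)): 5×139 by 139×129 → 5×129, cost 5·139·129 = 89655; cumulative 1039998. Total 1039998.
Order ((A₁·A₂)·A₃): (A₁·A₂): 5×139 by 139×53 → 5×53, cost 5·139·53 = 36835; ((A₁·A₂)·A₃): 5×53 by 53×129 → 5×129, cost 5·53·129 = 34185; cumulative 71020. Total 71020.
Minimum: 71020.

71020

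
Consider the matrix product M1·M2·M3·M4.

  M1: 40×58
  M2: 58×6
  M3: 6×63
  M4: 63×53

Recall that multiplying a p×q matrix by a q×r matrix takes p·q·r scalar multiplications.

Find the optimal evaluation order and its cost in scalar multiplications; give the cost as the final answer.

46674

Adjacent pairs: M1M2 = 40·58·6 = 13920; M2M3 = 58·6·63 = 21924; M3M4 = 6·63·53 = 20034.
Length 3: M1..M3: k=1: 0+21924+40·58·63=168084; k=2: 13920+0+40·6·63=29040 → min 29040 | M2..M4: k=2: 0+20034+58·6·53=38478; k=3: 21924+0+58·63·53=215586 → min 38478.
Length 4: M1..M4: k=1: 0+38478+40·58·53=161438; k=2: 13920+20034+40·6·53=46674; k=3: 29040+0+40·63·53=162600 → min 46674.
Optimal parenthesization: ((M1·M2)·(M3·M4)) with cost 46674.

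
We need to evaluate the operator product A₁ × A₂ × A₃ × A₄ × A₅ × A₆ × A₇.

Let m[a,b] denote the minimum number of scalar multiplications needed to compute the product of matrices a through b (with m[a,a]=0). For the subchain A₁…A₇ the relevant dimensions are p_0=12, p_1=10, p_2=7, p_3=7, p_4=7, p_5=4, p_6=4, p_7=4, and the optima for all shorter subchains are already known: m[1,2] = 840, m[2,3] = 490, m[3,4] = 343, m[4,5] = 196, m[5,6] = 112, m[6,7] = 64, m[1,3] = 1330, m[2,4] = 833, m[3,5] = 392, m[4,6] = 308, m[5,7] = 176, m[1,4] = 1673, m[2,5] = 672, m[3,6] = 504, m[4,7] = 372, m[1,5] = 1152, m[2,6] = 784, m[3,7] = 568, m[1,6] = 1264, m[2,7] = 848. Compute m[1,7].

1328

m[1,7] = min over k∈[1,6] of m[1,k]+m[k+1,7]+p_{0}·p_k·p_{7}.
k=1: 0 + 848 + 12·10·4 = 1328; k=2: 840 + 568 + 12·7·4 = 1744; k=3: 1330 + 372 + 12·7·4 = 2038; k=4: 1673 + 176 + 12·7·4 = 2185; k=5: 1152 + 64 + 12·4·4 = 1408; k=6: 1264 + 0 + 12·4·4 = 1456.
Minimum: 1328 at k=1.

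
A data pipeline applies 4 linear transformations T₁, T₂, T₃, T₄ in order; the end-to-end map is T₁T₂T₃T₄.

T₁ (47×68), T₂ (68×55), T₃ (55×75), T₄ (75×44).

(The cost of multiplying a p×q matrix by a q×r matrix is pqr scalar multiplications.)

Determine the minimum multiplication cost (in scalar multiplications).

Adjacent pairs: T₁T₂ = 47·68·55 = 175780; T₂T₃ = 68·55·75 = 280500; T₃T₄ = 55·75·44 = 181500.
Length 3: T₁..T₃: k=1: 0+280500+47·68·75=520200; k=2: 175780+0+47·55·75=369655 → min 369655 | T₂..T₄: k=2: 0+181500+68·55·44=346060; k=3: 280500+0+68·75·44=504900 → min 346060.
Length 4: T₁..T₄: k=1: 0+346060+47·68·44=486684; k=2: 175780+181500+47·55·44=471020; k=3: 369655+0+47·75·44=524755 → min 471020.
Optimal order: ((T₁T₂)(T₃T₄)) with cost 471020.

471020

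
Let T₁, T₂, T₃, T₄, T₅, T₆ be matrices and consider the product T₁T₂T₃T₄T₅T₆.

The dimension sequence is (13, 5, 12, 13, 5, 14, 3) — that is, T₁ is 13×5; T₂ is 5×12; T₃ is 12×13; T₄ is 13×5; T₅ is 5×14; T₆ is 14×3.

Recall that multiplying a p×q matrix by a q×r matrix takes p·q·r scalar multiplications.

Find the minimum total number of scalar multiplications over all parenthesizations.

1248

Adjacent pairs: T₁T₂ = 13·5·12 = 780; T₂T₃ = 5·12·13 = 780; T₃T₄ = 12·13·5 = 780; T₄T₅ = 13·5·14 = 910; T₅T₆ = 5·14·3 = 210.
Length 3: T₁..T₃: k=1: 0+780+13·5·13=1625; k=2: 780+0+13·12·13=2808 → min 1625 | T₂..T₄: k=2: 0+780+5·12·5=1080; k=3: 780+0+5·13·5=1105 → min 1080 | T₃..T₅: k=3: 0+910+12·13·14=3094; k=4: 780+0+12·5·14=1620 → min 1620 | T₄..T₆: k=4: 0+210+13·5·3=405; k=5: 910+0+13·14·3=1456 → min 405.
Length 4: T₁..T₄: k=1: 0+1080+13·5·5=1405; k=2: 780+780+13·12·5=2340; k=3: 1625+0+13·13·5=2470 → min 1405 | T₂..T₅: k=2: 0+1620+5·12·14=2460; k=3: 780+910+5·13·14=2600; k=4: 1080+0+5·5·14=1430 → min 1430 | T₃..T₆: k=3: 0+405+12·13·3=873; k=4: 780+210+12·5·3=1170; k=5: 1620+0+12·14·3=2124 → min 873.
Length 5: T₁..T₅: k=1: 0+1430+13·5·14=2340; k=2: 780+1620+13·12·14=4584; k=3: 1625+910+13·13·14=4901; k=4: 1405+0+13·5·14=2315 → min 2315 | T₂..T₆: k=2: 0+873+5·12·3=1053; k=3: 780+405+5·13·3=1380; k=4: 1080+210+5·5·3=1365; k=5: 1430+0+5·14·3=1640 → min 1053.
Length 6: T₁..T₆: k=1: 0+1053+13·5·3=1248; k=2: 780+873+13·12·3=2121; k=3: 1625+405+13·13·3=2537; k=4: 1405+210+13·5·3=1810; k=5: 2315+0+13·14·3=2861 → min 1248.
Optimal order: (T₁(T₂(T₃(T₄(T₅T₆))))) with cost 1248.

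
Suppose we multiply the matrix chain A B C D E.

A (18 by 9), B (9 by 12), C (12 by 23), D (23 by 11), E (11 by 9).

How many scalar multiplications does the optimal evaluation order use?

Adjacent pairs: AB = 18·9·12 = 1944; BC = 9·12·23 = 2484; CD = 12·23·11 = 3036; DE = 23·11·9 = 2277.
Length 3: A..C: k=1: 0+2484+18·9·23=6210; k=2: 1944+0+18·12·23=6912 → min 6210 | B..D: k=2: 0+3036+9·12·11=4224; k=3: 2484+0+9·23·11=4761 → min 4224 | C..E: k=3: 0+2277+12·23·9=4761; k=4: 3036+0+12·11·9=4224 → min 4224.
Length 4: A..D: k=1: 0+4224+18·9·11=6006; k=2: 1944+3036+18·12·11=7356; k=3: 6210+0+18·23·11=10764 → min 6006 | B..E: k=2: 0+4224+9·12·9=5196; k=3: 2484+2277+9·23·9=6624; k=4: 4224+0+9·11·9=5115 → min 5115.
Length 5: A..E: k=1: 0+5115+18·9·9=6573; k=2: 1944+4224+18·12·9=8112; k=3: 6210+2277+18·23·9=12213; k=4: 6006+0+18·11·9=7788 → min 6573.
Optimal order: (A ((B (C D)) E)) with cost 6573.

6573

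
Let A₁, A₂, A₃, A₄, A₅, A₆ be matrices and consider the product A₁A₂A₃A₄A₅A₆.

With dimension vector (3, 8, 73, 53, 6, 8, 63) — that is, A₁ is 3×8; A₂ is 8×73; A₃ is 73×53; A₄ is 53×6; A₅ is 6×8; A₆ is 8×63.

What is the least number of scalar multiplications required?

15969

Adjacent pairs: A₁A₂ = 3·8·73 = 1752; A₂A₃ = 8·73·53 = 30952; A₃A₄ = 73·53·6 = 23214; A₄A₅ = 53·6·8 = 2544; A₅A₆ = 6·8·63 = 3024.
Length 3: A₁..A₃: k=1: 0+30952+3·8·53=32224; k=2: 1752+0+3·73·53=13359 → min 13359 | A₂..A₄: k=2: 0+23214+8·73·6=26718; k=3: 30952+0+8·53·6=33496 → min 26718 | A₃..A₅: k=3: 0+2544+73·53·8=33496; k=4: 23214+0+73·6·8=26718 → min 26718 | A₄..A₆: k=4: 0+3024+53·6·63=23058; k=5: 2544+0+53·8·63=29256 → min 23058.
Length 4: A₁..A₄: k=1: 0+26718+3·8·6=26862; k=2: 1752+23214+3·73·6=26280; k=3: 13359+0+3·53·6=14313 → min 14313 | A₂..A₅: k=2: 0+26718+8·73·8=31390; k=3: 30952+2544+8·53·8=36888; k=4: 26718+0+8·6·8=27102 → min 27102 | A₃..A₆: k=3: 0+23058+73·53·63=266805; k=4: 23214+3024+73·6·63=53832; k=5: 26718+0+73·8·63=63510 → min 53832.
Length 5: A₁..A₅: k=1: 0+27102+3·8·8=27294; k=2: 1752+26718+3·73·8=30222; k=3: 13359+2544+3·53·8=17175; k=4: 14313+0+3·6·8=14457 → min 14457 | A₂..A₆: k=2: 0+53832+8·73·63=90624; k=3: 30952+23058+8·53·63=80722; k=4: 26718+3024+8·6·63=32766; k=5: 27102+0+8·8·63=31134 → min 31134.
Length 6: A₁..A₆: k=1: 0+31134+3·8·63=32646; k=2: 1752+53832+3·73·63=69381; k=3: 13359+23058+3·53·63=46434; k=4: 14313+3024+3·6·63=18471; k=5: 14457+0+3·8·63=15969 → min 15969.
Optimal order: (((((A₁A₂)A₃)A₄)A₅)A₆) with cost 15969.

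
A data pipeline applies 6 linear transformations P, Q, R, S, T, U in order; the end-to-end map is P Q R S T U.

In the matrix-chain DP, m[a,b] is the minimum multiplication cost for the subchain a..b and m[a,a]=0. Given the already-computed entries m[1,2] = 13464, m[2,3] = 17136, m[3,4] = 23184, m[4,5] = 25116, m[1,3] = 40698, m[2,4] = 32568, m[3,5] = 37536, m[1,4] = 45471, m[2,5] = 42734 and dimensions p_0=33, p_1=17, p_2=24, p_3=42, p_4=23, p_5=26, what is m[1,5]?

m[1,5] = min over k∈[1,4] of m[1,k]+m[k+1,5]+p_{0}·p_k·p_{5}.
k=1: 0 + 42734 + 33·17·26 = 57320; k=2: 13464 + 37536 + 33·24·26 = 71592; k=3: 40698 + 25116 + 33·42·26 = 101850; k=4: 45471 + 0 + 33·23·26 = 65205.
Minimum: 57320 at k=1.

57320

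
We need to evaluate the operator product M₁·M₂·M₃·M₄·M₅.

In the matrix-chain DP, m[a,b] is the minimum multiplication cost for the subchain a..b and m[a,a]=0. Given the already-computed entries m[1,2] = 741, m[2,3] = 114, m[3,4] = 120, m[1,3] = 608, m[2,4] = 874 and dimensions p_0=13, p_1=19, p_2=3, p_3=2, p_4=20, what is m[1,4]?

1128

m[1,4] = min over k∈[1,3] of m[1,k]+m[k+1,4]+p_{0}·p_k·p_{4}.
k=1: 0 + 874 + 13·19·20 = 5814; k=2: 741 + 120 + 13·3·20 = 1641; k=3: 608 + 0 + 13·2·20 = 1128.
Minimum: 1128 at k=3.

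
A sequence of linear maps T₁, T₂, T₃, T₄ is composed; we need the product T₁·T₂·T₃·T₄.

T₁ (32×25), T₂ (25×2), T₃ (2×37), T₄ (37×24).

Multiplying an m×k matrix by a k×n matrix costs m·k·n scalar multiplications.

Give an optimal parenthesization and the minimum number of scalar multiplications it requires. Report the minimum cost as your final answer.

Adjacent pairs: T₁T₂ = 32·25·2 = 1600; T₂T₃ = 25·2·37 = 1850; T₃T₄ = 2·37·24 = 1776.
Length 3: T₁..T₃: k=1: 0+1850+32·25·37=31450; k=2: 1600+0+32·2·37=3968 → min 3968 | T₂..T₄: k=2: 0+1776+25·2·24=2976; k=3: 1850+0+25·37·24=24050 → min 2976.
Length 4: T₁..T₄: k=1: 0+2976+32·25·24=22176; k=2: 1600+1776+32·2·24=4912; k=3: 3968+0+32·37·24=32384 → min 4912.
Optimal parenthesization: ((T₁·T₂)·(T₃·T₄)) with cost 4912.

4912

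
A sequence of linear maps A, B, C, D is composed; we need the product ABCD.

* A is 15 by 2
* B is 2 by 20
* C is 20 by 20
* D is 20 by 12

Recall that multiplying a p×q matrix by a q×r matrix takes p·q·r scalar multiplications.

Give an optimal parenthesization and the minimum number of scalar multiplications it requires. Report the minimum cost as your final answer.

Adjacent pairs: AB = 15·2·20 = 600; BC = 2·20·20 = 800; CD = 20·20·12 = 4800.
Length 3: A..C: k=1: 0+800+15·2·20=1400; k=2: 600+0+15·20·20=6600 → min 1400 | B..D: k=2: 0+4800+2·20·12=5280; k=3: 800+0+2·20·12=1280 → min 1280.
Length 4: A..D: k=1: 0+1280+15·2·12=1640; k=2: 600+4800+15·20·12=9000; k=3: 1400+0+15·20·12=5000 → min 1640.
Optimal parenthesization: (A((BC)D)) with cost 1640.

1640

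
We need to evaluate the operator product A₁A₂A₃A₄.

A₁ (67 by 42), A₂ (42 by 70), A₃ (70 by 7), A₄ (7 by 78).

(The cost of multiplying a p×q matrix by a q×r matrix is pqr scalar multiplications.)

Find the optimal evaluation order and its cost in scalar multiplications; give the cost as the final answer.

Adjacent pairs: A₁A₂ = 67·42·70 = 196980; A₂A₃ = 42·70·7 = 20580; A₃A₄ = 70·7·78 = 38220.
Length 3: A₁..A₃: k=1: 0+20580+67·42·7=40278; k=2: 196980+0+67·70·7=229810 → min 40278 | A₂..A₄: k=2: 0+38220+42·70·78=267540; k=3: 20580+0+42·7·78=43512 → min 43512.
Length 4: A₁..A₄: k=1: 0+43512+67·42·78=263004; k=2: 196980+38220+67·70·78=601020; k=3: 40278+0+67·7·78=76860 → min 76860.
Optimal parenthesization: ((A₁(A₂A₃))A₄) with cost 76860.

76860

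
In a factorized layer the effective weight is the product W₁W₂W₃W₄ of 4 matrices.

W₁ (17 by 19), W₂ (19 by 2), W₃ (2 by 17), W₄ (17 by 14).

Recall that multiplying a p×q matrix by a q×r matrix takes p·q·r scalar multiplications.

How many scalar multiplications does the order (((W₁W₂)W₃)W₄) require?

5270

(W₁W₂): 17×19 by 19×2 → 17×2, cost 17·19·2 = 646
((W₁W₂)W₃): 17×2 by 2×17 → 17×17, cost 17·2·17 = 578; cumulative 1224
(((W₁W₂)W₃)W₄): 17×17 by 17×14 → 17×14, cost 17·17·14 = 4046; cumulative 5270
Total: 5270 scalar multiplications.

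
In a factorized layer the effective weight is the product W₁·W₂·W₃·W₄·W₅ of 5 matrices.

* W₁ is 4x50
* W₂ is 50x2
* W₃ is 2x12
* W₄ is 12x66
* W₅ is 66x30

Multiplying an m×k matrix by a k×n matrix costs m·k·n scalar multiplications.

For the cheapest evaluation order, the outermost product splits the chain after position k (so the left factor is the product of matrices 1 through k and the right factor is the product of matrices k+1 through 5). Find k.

Adjacent pairs: W₁W₂ = 4·50·2 = 400; W₂W₃ = 50·2·12 = 1200; W₃W₄ = 2·12·66 = 1584; W₄W₅ = 12·66·30 = 23760.
Length 3: W₁..W₃: k=1: 0+1200+4·50·12=3600; k=2: 400+0+4·2·12=496 → min 496 | W₂..W₄: k=2: 0+1584+50·2·66=8184; k=3: 1200+0+50·12·66=40800 → min 8184 | W₃..W₅: k=3: 0+23760+2·12·30=24480; k=4: 1584+0+2·66·30=5544 → min 5544.
Length 4: W₁..W₄: k=1: 0+8184+4·50·66=21384; k=2: 400+1584+4·2·66=2512; k=3: 496+0+4·12·66=3664 → min 2512 | W₂..W₅: k=2: 0+5544+50·2·30=8544; k=3: 1200+23760+50·12·30=42960; k=4: 8184+0+50·66·30=107184 → min 8544.
Top-level splits: k=1: (W₁..W₁)·(W₂..W₅) → 0+8544+4·50·30 = 14544; k=2: (W₁..W₂)·(W₃..W₅) → 400+5544+4·2·30 = 6184; k=3: (W₁..W₃)·(W₄..W₅) → 496+23760+4·12·30 = 25696; k=4: (W₁..W₄)·(W₅..W₅) → 2512+0+4·66·30 = 10432.
Best split is after W₂, i.e. k = 2.

2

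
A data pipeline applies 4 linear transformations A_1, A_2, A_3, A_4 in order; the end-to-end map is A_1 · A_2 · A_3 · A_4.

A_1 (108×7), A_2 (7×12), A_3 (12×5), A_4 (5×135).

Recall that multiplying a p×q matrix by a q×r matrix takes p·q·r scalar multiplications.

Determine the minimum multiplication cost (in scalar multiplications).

77100

Adjacent pairs: A_1A_2 = 108·7·12 = 9072; A_2A_3 = 7·12·5 = 420; A_3A_4 = 12·5·135 = 8100.
Length 3: A_1..A_3: k=1: 0+420+108·7·5=4200; k=2: 9072+0+108·12·5=15552 → min 4200 | A_2..A_4: k=2: 0+8100+7·12·135=19440; k=3: 420+0+7·5·135=5145 → min 5145.
Length 4: A_1..A_4: k=1: 0+5145+108·7·135=107205; k=2: 9072+8100+108·12·135=192132; k=3: 4200+0+108·5·135=77100 → min 77100.
Optimal order: ((A_1 · (A_2 · A_3)) · A_4) with cost 77100.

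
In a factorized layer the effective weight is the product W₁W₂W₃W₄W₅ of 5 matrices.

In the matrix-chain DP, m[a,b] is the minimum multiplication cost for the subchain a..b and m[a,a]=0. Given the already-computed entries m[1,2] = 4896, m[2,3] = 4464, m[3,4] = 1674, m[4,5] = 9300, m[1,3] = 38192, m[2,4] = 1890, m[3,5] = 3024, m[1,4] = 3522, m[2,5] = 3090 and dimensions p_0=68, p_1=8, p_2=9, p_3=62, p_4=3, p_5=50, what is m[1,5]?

13722

m[1,5] = min over k∈[1,4] of m[1,k]+m[k+1,5]+p_{0}·p_k·p_{5}.
k=1: 0 + 3090 + 68·8·50 = 30290; k=2: 4896 + 3024 + 68·9·50 = 38520; k=3: 38192 + 9300 + 68·62·50 = 258292; k=4: 3522 + 0 + 68·3·50 = 13722.
Minimum: 13722 at k=4.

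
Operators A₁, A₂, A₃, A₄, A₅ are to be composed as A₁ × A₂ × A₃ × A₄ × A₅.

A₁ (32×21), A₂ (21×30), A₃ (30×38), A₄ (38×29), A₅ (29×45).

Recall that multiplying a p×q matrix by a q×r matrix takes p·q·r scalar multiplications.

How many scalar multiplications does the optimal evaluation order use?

104727

Adjacent pairs: A₁A₂ = 32·21·30 = 20160; A₂A₃ = 21·30·38 = 23940; A₃A₄ = 30·38·29 = 33060; A₄A₅ = 38·29·45 = 49590.
Length 3: A₁..A₃: k=1: 0+23940+32·21·38=49476; k=2: 20160+0+32·30·38=56640 → min 49476 | A₂..A₄: k=2: 0+33060+21·30·29=51330; k=3: 23940+0+21·38·29=47082 → min 47082 | A₃..A₅: k=3: 0+49590+30·38·45=100890; k=4: 33060+0+30·29·45=72210 → min 72210.
Length 4: A₁..A₄: k=1: 0+47082+32·21·29=66570; k=2: 20160+33060+32·30·29=81060; k=3: 49476+0+32·38·29=84740 → min 66570 | A₂..A₅: k=2: 0+72210+21·30·45=100560; k=3: 23940+49590+21·38·45=109440; k=4: 47082+0+21·29·45=74487 → min 74487.
Length 5: A₁..A₅: k=1: 0+74487+32·21·45=104727; k=2: 20160+72210+32·30·45=135570; k=3: 49476+49590+32·38·45=153786; k=4: 66570+0+32·29·45=108330 → min 104727.
Optimal order: (A₁ × (((A₂ × A₃) × A₄) × A₅)) with cost 104727.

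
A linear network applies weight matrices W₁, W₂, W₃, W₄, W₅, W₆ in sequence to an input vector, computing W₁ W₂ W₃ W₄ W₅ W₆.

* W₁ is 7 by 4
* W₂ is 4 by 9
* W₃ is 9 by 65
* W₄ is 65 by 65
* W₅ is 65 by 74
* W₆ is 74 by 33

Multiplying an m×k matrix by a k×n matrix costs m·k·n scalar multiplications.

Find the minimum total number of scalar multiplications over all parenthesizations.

Adjacent pairs: W₁W₂ = 7·4·9 = 252; W₂W₃ = 4·9·65 = 2340; W₃W₄ = 9·65·65 = 38025; W₄W₅ = 65·65·74 = 312650; W₅W₆ = 65·74·33 = 158730.
Length 3: W₁..W₃: k=1: 0+2340+7·4·65=4160; k=2: 252+0+7·9·65=4347 → min 4160 | W₂..W₄: k=2: 0+38025+4·9·65=40365; k=3: 2340+0+4·65·65=19240 → min 19240 | W₃..W₅: k=3: 0+312650+9·65·74=355940; k=4: 38025+0+9·65·74=81315 → min 81315 | W₄..W₆: k=4: 0+158730+65·65·33=298155; k=5: 312650+0+65·74·33=471380 → min 298155.
Length 4: W₁..W₄: k=1: 0+19240+7·4·65=21060; k=2: 252+38025+7·9·65=42372; k=3: 4160+0+7·65·65=33735 → min 21060 | W₂..W₅: k=2: 0+81315+4·9·74=83979; k=3: 2340+312650+4·65·74=334230; k=4: 19240+0+4·65·74=38480 → min 38480 | W₃..W₆: k=3: 0+298155+9·65·33=317460; k=4: 38025+158730+9·65·33=216060; k=5: 81315+0+9·74·33=103293 → min 103293.
Length 5: W₁..W₅: k=1: 0+38480+7·4·74=40552; k=2: 252+81315+7·9·74=86229; k=3: 4160+312650+7·65·74=350480; k=4: 21060+0+7·65·74=54730 → min 40552 | W₂..W₆: k=2: 0+103293+4·9·33=104481; k=3: 2340+298155+4·65·33=309075; k=4: 19240+158730+4·65·33=186550; k=5: 38480+0+4·74·33=48248 → min 48248.
Length 6: W₁..W₆: k=1: 0+48248+7·4·33=49172; k=2: 252+103293+7·9·33=105624; k=3: 4160+298155+7·65·33=317330; k=4: 21060+158730+7·65·33=194805; k=5: 40552+0+7·74·33=57646 → min 49172.
Optimal order: (W₁ ((((W₂ W₃) W₄) W₅) W₆)) with cost 49172.

49172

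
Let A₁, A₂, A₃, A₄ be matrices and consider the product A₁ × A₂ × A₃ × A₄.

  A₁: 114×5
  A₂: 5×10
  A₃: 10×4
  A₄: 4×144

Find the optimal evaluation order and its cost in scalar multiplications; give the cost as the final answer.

68144

Adjacent pairs: A₁A₂ = 114·5·10 = 5700; A₂A₃ = 5·10·4 = 200; A₃A₄ = 10·4·144 = 5760.
Length 3: A₁..A₃: k=1: 0+200+114·5·4=2480; k=2: 5700+0+114·10·4=10260 → min 2480 | A₂..A₄: k=2: 0+5760+5·10·144=12960; k=3: 200+0+5·4·144=3080 → min 3080.
Length 4: A₁..A₄: k=1: 0+3080+114·5·144=85160; k=2: 5700+5760+114·10·144=175620; k=3: 2480+0+114·4·144=68144 → min 68144.
Optimal parenthesization: ((A₁ × (A₂ × A₃)) × A₄) with cost 68144.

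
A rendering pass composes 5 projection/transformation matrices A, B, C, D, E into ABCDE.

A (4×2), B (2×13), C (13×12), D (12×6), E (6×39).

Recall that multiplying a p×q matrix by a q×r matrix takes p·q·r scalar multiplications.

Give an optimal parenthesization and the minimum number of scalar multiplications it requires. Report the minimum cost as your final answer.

Adjacent pairs: AB = 4·2·13 = 104; BC = 2·13·12 = 312; CD = 13·12·6 = 936; DE = 12·6·39 = 2808.
Length 3: A..C: k=1: 0+312+4·2·12=408; k=2: 104+0+4·13·12=728 → min 408 | B..D: k=2: 0+936+2·13·6=1092; k=3: 312+0+2·12·6=456 → min 456 | C..E: k=3: 0+2808+13·12·39=8892; k=4: 936+0+13·6·39=3978 → min 3978.
Length 4: A..D: k=1: 0+456+4·2·6=504; k=2: 104+936+4·13·6=1352; k=3: 408+0+4·12·6=696 → min 504 | B..E: k=2: 0+3978+2·13·39=4992; k=3: 312+2808+2·12·39=4056; k=4: 456+0+2·6·39=924 → min 924.
Length 5: A..E: k=1: 0+924+4·2·39=1236; k=2: 104+3978+4·13·39=6110; k=3: 408+2808+4·12·39=5088; k=4: 504+0+4·6·39=1440 → min 1236.
Optimal parenthesization: (A(((BC)D)E)) with cost 1236.

1236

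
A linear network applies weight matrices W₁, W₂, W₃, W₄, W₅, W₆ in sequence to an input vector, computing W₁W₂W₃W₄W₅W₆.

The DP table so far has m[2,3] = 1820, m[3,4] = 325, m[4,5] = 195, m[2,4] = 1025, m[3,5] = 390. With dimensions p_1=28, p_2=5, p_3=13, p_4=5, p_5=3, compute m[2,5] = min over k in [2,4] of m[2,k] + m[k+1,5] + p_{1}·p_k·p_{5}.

m[2,5] = min over k∈[2,4] of m[2,k]+m[k+1,5]+p_{1}·p_k·p_{5}.
k=2: 0 + 390 + 28·5·3 = 810; k=3: 1820 + 195 + 28·13·3 = 3107; k=4: 1025 + 0 + 28·5·3 = 1445.
Minimum: 810 at k=2.

810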